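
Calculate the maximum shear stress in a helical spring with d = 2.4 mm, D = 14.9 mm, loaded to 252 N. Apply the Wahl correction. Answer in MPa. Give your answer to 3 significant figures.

860 MPa

Spring index C = D/d = 14.9/2.4 = 6.2083
K_W = (4C−1)/(4C−4) + 0.615/C = 23.833/20.833 + 0.0991 = 1.2431
τ₀ = 8FD/(πd³) = 8·252·14.9/(π·2.4³) = 30038.4/43.429 = 691.66 MPa
τ_max = K·τ₀ = 1.2431 × 691.66 = 859.78 MPa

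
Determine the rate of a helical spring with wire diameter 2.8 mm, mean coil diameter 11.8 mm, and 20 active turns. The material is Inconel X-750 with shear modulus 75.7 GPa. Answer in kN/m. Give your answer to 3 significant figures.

k = Gd⁴/(8D³N_a) = (75.7×10³ × 2.8⁴) / (8 × 11.8³ × 20)
  = 4.65295e+06 / 262885 = 17.7 N/mm

17.7 kN/m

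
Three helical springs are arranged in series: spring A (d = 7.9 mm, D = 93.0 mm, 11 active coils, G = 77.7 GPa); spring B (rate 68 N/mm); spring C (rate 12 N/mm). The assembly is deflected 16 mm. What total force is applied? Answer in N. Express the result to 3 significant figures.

48.2 N

k_A = Gd⁴/(8D³N_a) = (77.7×10³)(7.9⁴)/(8·93.0³·11) = 4.2756 N/mm
Series: 1/k_eq = 1/4.2756 + 1/68 + 1/12 = 0.33192; k_eq = 3.0127 N/mm
F = k_eq·δ = 3.0127·16 = 48.204 N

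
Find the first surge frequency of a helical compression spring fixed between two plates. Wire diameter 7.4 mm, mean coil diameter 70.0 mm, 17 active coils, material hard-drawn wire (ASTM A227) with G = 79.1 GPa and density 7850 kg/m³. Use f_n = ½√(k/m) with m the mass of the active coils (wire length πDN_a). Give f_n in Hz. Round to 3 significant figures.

31.7 Hz

k = Gd⁴/(8D³N_a) = (79.1×10³)(7.4⁴)/(8·70.0³·17) = 5.0848 N/mm = 5084.8 N/m
Wire length L = πDN_a = π·70.0·17 = 3738.5 mm
m = ρ·(πd²/4)·L = 7850 × 43.008×10⁻⁶ m² × 3.7385 m = 1.2622 kg
f_n = ½√(k/m) = 0.5·√(5084.8/1.2622) = 0.5·√(4028.6) = 31.735 Hz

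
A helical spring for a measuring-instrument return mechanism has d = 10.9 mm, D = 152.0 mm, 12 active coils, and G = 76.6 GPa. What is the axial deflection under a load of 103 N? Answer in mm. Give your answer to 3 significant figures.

32.1 mm

k = Gd⁴/(8D³N_a) = (76.6×10³)(10.9⁴)/(8·152.0³·12) = 3.2072 N/mm
δ = F/k = 103 / 3.2072 = 32.115 mm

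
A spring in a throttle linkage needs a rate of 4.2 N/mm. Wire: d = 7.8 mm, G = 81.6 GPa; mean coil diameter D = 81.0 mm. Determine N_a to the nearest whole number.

17

N_a = Gd⁴/(8D³k) = (81.6×10³ × 7.8⁴)/(8 × 81.0³ × 4.2)
    = 3.02043e+08 / 1.78564e+07 = 16.92 → 17 coils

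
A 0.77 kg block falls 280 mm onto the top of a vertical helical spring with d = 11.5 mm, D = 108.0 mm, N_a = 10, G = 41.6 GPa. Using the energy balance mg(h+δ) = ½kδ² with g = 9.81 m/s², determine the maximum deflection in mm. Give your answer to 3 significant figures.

25.3 mm

k = Gd⁴/(8D³N_a) = (41.6×10³)(11.5⁴)/(8·108.0³·10) = 7.2198 N/mm
W = mg = 0.77 × 9.81 = 7.5537 N
½kδ² − Wδ − Wh = 0 → δ = (W + √(W² + 2kWh))/k
δ = (7.5537 + √(57.058 + 30540.2))/7.2198 = (7.5537 + 174.92)/7.2198 = 25.274 mm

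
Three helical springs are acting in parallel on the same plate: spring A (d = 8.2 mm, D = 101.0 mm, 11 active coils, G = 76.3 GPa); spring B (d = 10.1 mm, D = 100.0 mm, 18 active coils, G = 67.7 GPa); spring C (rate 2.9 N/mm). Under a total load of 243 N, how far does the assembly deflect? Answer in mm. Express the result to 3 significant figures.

21.0 mm

k_A = Gd⁴/(8D³N_a) = (76.3×10³)(8.2⁴)/(8·101.0³·11) = 3.8048 N/mm
k_B = Gd⁴/(8D³N_a) = (67.7×10³)(10.1⁴)/(8·100.0³·18) = 4.8923 N/mm
Parallel: k_eq = 3.8048 + 4.8923 + 2.9 = 11.597 N/mm
δ = F/k_eq = 243/11.597 = 20.954 mm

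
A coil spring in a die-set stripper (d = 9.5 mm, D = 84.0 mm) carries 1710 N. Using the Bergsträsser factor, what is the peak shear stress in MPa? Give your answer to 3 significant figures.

493 MPa

Spring index C = D/d = 84.0/9.5 = 8.8421
K_B = (4C+2)/(4C−3) = 37.368/32.368 = 1.1545
τ₀ = 8FD/(πd³) = 8·1710·84.0/(π·9.5³) = 1.14912e+06/2693.5 = 426.62 MPa
τ_max = K·τ₀ = 1.1545 × 426.62 = 492.52 MPa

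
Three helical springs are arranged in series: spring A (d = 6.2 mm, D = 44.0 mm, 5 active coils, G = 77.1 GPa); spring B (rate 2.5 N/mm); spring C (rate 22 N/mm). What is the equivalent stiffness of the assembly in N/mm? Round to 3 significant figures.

2.10 N/mm

k_A = Gd⁴/(8D³N_a) = (77.1×10³)(6.2⁴)/(8·44.0³·5) = 33.435 N/mm
Series: 1/k_eq = 1/33.435 + 1/2.5 + 1/22 = 0.47536; k_eq = 2.1037 N/mm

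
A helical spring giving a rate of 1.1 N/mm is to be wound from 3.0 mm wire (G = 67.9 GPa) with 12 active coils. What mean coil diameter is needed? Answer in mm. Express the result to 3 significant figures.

37.3 mm

D = (Gd⁴/(8N_a·k))^(1/3) = (67.9×10³·3.0⁴/(8·12·1.1))^(1/3)
  = (52082.4)^(1/3) = 37.3448 mm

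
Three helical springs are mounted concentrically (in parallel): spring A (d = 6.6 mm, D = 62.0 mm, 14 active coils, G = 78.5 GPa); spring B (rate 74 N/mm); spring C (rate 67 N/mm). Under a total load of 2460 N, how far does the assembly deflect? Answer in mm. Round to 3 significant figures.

k_A = Gd⁴/(8D³N_a) = (78.5×10³)(6.6⁴)/(8·62.0³·14) = 5.5802 N/mm
Parallel: k_eq = 5.5802 + 74 + 67 = 146.58 N/mm
δ = F/k_eq = 2460/146.58 = 16.783 mm

16.8 mm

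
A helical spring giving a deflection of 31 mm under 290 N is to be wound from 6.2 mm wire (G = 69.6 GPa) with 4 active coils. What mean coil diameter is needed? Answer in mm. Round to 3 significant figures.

Required rate k = F/δ = 290/31 = 9.3548 N/mm
D = (Gd⁴/(8N_a·k))^(1/3) = (69.6×10³·6.2⁴/(8·4·9.3548))^(1/3)
  = (343550)^(1/3) = 70.0374 mm

70.0 mm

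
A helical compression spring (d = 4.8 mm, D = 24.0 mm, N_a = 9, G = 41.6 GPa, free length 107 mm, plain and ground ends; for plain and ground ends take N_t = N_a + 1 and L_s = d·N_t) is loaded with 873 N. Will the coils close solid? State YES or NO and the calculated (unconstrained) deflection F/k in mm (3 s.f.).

k = Gd⁴/(8D³N_a) = (41.6×10³)(4.8⁴)/(8·24.0³·9) = 22.187 N/mm
N_t = 10; L_s = 4.8·10 = 48 mm; δ_solid = L₀ − L_s = 107 − 48 = 59 mm
δ = F/k = 873/22.187 = 39.348 mm
δ < δ_solid → spring does not go solid

NO, δ = 39.3 mm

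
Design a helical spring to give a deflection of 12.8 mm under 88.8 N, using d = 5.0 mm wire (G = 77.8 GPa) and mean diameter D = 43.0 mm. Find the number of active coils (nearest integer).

11

Required rate k = F/δ = 88.8/12.8 = 6.9375 N/mm
N_a = Gd⁴/(8D³k) = (77.8×10³ × 5.0⁴)/(8 × 43.0³ × 6.9375)
    = 4.8625e+07 / 4.41264e+06 = 11.02 → 11 coils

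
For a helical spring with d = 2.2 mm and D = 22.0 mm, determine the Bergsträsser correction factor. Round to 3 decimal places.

1.135

C = D/d = 22.0/2.2 = 10.0000
K_B = (4C+2)/(4C−3) = 42.000/37.000 = 1.1351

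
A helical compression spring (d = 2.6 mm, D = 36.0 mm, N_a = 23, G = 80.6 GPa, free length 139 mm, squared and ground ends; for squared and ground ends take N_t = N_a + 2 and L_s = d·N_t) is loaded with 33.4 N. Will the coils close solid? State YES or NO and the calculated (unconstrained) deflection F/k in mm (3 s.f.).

k = Gd⁴/(8D³N_a) = (80.6×10³)(2.6⁴)/(8·36.0³·23) = 0.42905 N/mm
N_t = 25; L_s = 2.6·25 = 65 mm; δ_solid = L₀ − L_s = 139 − 65 = 74 mm
δ = F/k = 33.4/0.42905 = 77.847 mm
δ ≥ δ_solid → spring goes solid

YES, δ = 77.8 mm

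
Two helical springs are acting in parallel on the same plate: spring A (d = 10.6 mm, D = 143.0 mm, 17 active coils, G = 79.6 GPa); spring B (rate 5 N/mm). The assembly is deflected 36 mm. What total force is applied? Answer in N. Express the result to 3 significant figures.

271 N

k_A = Gd⁴/(8D³N_a) = (79.6×10³)(10.6⁴)/(8·143.0³·17) = 2.5269 N/mm
Parallel: k_eq = 2.5269 + 5 = 7.5269 N/mm
F = k_eq·δ = 7.5269·36 = 270.97 N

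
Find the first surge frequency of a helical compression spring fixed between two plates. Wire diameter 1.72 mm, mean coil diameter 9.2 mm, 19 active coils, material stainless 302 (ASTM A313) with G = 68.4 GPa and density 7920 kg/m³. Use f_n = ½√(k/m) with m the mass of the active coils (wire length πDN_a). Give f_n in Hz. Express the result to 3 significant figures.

354 Hz

k = Gd⁴/(8D³N_a) = (68.4×10³)(1.72⁴)/(8·9.2³·19) = 5.0578 N/mm = 5057.8 N/m
Wire length L = πDN_a = π·9.2·19 = 549.15 mm
m = ρ·(πd²/4)·L = 7920 × 2.3235×10⁻⁶ m² × 0.54915 m = 0.010106 kg
f_n = ½√(k/m) = 0.5·√(5057.8/0.010106) = 0.5·√(5.0049e+05) = 353.73 Hz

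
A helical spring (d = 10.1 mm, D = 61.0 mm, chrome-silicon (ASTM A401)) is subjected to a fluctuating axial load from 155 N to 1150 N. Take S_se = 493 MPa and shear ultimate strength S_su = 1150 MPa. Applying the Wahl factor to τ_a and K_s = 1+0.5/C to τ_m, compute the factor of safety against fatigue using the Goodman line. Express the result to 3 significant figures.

3.53

C = D/d = 61.0/10.1 = 6.0396; K_W = (4C−1)/(4C−4)+0.615/C = 1.2506; K_s = 1+0.5/C = 1.0828
F_a = (F_max−F_min)/2 = 497.5 N; F_m = (F_max+F_min)/2 = 652.5 N
τ_a = K_W·8F_aD/(πd³) = 1.2506 × 75.007 = 93.807 MPa
τ_m = K_s·8F_mD/(πd³) = 1.0828 × 98.375 = 106.52 MPa
Goodman: 1/n_f = τ_a/S_se + τ_m/S_su = 93.807/493 + 106.52/1150 = 0.19028 + 0.09263 = 0.2829
n_f = 1/0.2829 = 3.535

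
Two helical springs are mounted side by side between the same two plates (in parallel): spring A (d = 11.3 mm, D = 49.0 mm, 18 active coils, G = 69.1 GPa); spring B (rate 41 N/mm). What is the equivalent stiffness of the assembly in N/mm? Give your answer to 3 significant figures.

k_A = Gd⁴/(8D³N_a) = (69.1×10³)(11.3⁴)/(8·49.0³·18) = 66.503 N/mm
Parallel: k_eq = 66.503 + 41 = 107.5 N/mm

108 N/mm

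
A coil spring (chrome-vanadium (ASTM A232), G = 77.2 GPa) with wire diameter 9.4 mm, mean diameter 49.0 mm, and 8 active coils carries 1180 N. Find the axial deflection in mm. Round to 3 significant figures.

k = Gd⁴/(8D³N_a) = (77.2×10³)(9.4⁴)/(8·49.0³·8) = 80.05 N/mm
δ = F/k = 1180 / 80.05 = 14.741 mm

14.7 mm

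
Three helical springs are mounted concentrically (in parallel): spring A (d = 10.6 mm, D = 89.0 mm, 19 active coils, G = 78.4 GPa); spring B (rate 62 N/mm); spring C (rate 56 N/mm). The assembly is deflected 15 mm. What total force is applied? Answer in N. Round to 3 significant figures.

1910 N

k_A = Gd⁴/(8D³N_a) = (78.4×10³)(10.6⁴)/(8·89.0³·19) = 9.2369 N/mm
Parallel: k_eq = 9.2369 + 62 + 56 = 127.24 N/mm
F = k_eq·δ = 127.24·15 = 1908.6 N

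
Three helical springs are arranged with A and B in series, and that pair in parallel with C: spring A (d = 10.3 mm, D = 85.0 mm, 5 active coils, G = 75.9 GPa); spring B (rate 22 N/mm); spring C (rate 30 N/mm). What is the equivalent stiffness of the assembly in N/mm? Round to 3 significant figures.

k_A = Gd⁴/(8D³N_a) = (75.9×10³)(10.3⁴)/(8·85.0³·5) = 34.776 N/mm
Springs A,B series: k_AB = 1/(1/34.776+1/22) = 13.475 N/mm; parallel with C: k_eq = 13.475+30 = 43.475 N/mm

43.5 N/mm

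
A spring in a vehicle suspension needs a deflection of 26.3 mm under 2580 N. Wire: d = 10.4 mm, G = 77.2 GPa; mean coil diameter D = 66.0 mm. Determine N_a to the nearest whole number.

4

Required rate k = F/δ = 2580/26.3 = 98.099 N/mm
N_a = Gd⁴/(8D³k) = (77.2×10³ × 10.4⁴)/(8 × 66.0³ × 98.099)
    = 9.03131e+08 / 2.25624e+08 = 4.003 → 4 coils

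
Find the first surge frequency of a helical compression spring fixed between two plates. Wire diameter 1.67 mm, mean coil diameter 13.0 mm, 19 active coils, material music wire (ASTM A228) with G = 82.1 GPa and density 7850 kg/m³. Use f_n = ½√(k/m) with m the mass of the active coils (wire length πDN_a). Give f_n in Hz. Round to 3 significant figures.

189 Hz

k = Gd⁴/(8D³N_a) = (82.1×10³)(1.67⁴)/(8·13.0³·19) = 1.9122 N/mm = 1912.2 N/m
Wire length L = πDN_a = π·13.0·19 = 775.97 mm
m = ρ·(πd²/4)·L = 7850 × 2.1904×10⁻⁶ m² × 0.77597 m = 0.013343 kg
f_n = ½√(k/m) = 0.5·√(1912.2/0.013343) = 0.5·√(1.4332e+05) = 189.29 Hz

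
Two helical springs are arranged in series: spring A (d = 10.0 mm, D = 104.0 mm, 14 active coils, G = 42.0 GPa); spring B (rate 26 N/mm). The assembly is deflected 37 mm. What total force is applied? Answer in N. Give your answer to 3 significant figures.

k_A = Gd⁴/(8D³N_a) = (42.0×10³)(10.0⁴)/(8·104.0³·14) = 3.3337 N/mm
Series: 1/k_eq = 1/3.3337 + 1/26 = 0.33843; k_eq = 2.9549 N/mm
F = k_eq·δ = 2.9549·37 = 109.33 N

109 N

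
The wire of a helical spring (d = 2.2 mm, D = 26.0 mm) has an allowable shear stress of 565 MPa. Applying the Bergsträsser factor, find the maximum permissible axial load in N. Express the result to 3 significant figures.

C = D/d = 26.0/2.2 = 11.8182
K_B = (4C+2)/(4C−3) = 49.273/44.273 = 1.1129
τ_max = K·8FD/(πd³) → F_max = τ_allow·πd³/(8DK)
F_max = 565·π·2.2³/(8·26.0·1.1129) = 18900/231.49 = 81.646 N

81.6 N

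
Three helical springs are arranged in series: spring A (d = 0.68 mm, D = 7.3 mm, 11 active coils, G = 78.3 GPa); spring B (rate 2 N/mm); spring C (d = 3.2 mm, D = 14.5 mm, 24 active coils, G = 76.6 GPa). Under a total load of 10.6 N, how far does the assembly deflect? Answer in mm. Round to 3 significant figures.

k_A = Gd⁴/(8D³N_a) = (78.3×10³)(0.68⁴)/(8·7.3³·11) = 0.48904 N/mm
k_C = Gd⁴/(8D³N_a) = (76.6×10³)(3.2⁴)/(8·14.5³·24) = 13.722 N/mm
Series: 1/k_eq = 1/0.48904 + 1/2 + 1/13.722 = 2.6177; k_eq = 0.38202 N/mm
δ = F/k_eq = 10.6/0.38202 = 27.748 mm

27.7 mm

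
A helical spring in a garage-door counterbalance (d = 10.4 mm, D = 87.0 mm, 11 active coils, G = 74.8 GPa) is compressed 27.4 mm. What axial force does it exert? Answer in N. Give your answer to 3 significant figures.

k = Gd⁴/(8D³N_a) = (74.8×10³)(10.4⁴)/(8·87.0³·11) = 15.101 N/mm
F = k·δ = 15.101 × 27.4 = 413.76 N

414 N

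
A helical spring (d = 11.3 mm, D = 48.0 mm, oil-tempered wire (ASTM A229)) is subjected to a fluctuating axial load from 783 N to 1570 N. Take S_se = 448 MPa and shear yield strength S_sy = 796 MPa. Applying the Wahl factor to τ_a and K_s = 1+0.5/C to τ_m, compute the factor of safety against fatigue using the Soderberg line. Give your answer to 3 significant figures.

C = D/d = 48.0/11.3 = 4.2478; K_W = (4C−1)/(4C−4)+0.615/C = 1.3757; K_s = 1+0.5/C = 1.1177
F_a = (F_max−F_min)/2 = 393.5 N; F_m = (F_max+F_min)/2 = 1176.5 N
τ_a = K_W·8F_aD/(πd³) = 1.3757 × 33.334 = 45.858 MPa
τ_m = K_s·8F_mD/(πd³) = 1.1177 × 99.664 = 111.4 MPa
Soderberg: 1/n_f = τ_a/S_se + τ_m/S_sy = 45.858/448 + 111.4/796 = 0.10236 + 0.13994 = 0.24231
n_f = 1/0.24231 = 4.127

4.13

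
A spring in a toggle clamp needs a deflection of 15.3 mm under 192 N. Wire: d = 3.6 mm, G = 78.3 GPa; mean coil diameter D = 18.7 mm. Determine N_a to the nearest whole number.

Required rate k = F/δ = 192/15.3 = 12.549 N/mm
N_a = Gd⁴/(8D³k) = (78.3×10³ × 3.6⁴)/(8 × 18.7³ × 12.549)
    = 1.31514e+07 / 656485 = 20.03 → 20 coils

20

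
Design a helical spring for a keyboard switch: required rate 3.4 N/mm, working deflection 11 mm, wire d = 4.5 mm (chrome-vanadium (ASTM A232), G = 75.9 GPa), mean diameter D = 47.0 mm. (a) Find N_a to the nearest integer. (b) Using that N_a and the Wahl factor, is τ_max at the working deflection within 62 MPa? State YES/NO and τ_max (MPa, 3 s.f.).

N_a = Gd⁴/(8D³k) = (75.9×10³)(4.5⁴)/(8·47.0³·3.4) = 11.02 → N_a = 11
Actual rate k = Gd⁴/(8D³·11) = 3.4066 N/mm
Working load F = kδ = 3.4066·11 = 37.472 N
C = 47.0/4.5 = 10.4444; K_W = (4C−1)/(4C−4)+0.615/C = 1.1383
τ_max = K_W·8FD/(πd³) = 1.1383·49.216 = 56.023 MPa
τ_max ≤ 62 MPa → acceptable

(a) 11 coils; (b) YES, τ_max = 56.0 MPa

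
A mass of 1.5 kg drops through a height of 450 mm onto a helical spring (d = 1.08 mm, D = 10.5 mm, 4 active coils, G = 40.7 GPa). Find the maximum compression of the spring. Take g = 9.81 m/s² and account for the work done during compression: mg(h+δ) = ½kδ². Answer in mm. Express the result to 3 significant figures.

104 mm

k = Gd⁴/(8D³N_a) = (40.7×10³)(1.08⁴)/(8·10.5³·4) = 1.4948 N/mm
W = mg = 1.5 × 9.81 = 14.715 N
½kδ² − Wδ − Wh = 0 → δ = (W + √(W² + 2kWh))/k
δ = (14.715 + √(216.53 + 19795.9))/1.4948 = (14.715 + 141.47)/1.4948 = 104.49 mm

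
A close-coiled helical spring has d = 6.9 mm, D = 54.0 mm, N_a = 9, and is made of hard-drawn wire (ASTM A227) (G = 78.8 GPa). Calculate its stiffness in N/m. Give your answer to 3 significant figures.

15800 N/m

k = Gd⁴/(8D³N_a) = (78.8×10³ × 6.9⁴) / (8 × 54.0³ × 9)
  = 1.78617e+08 / 1.13374e+07 = 15.755 N/mm = 15755 N/m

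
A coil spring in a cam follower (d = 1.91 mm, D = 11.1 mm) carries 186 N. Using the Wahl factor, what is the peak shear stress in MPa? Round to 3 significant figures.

952 MPa

Spring index C = D/d = 11.1/1.91 = 5.8115
K_W = (4C−1)/(4C−4) + 0.615/C = 22.246/19.246 + 0.1058 = 1.2617
τ₀ = 8FD/(πd³) = 8·186·11.1/(π·1.91³) = 16516.8/21.89 = 754.53 MPa
τ_max = K·τ₀ = 1.2617 × 754.53 = 951.99 MPa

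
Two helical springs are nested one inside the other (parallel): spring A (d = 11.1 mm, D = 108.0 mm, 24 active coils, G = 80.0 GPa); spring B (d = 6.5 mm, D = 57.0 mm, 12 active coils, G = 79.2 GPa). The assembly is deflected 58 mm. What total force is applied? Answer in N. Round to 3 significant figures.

752 N

k_A = Gd⁴/(8D³N_a) = (80.0×10³)(11.1⁴)/(8·108.0³·24) = 5.0212 N/mm
k_B = Gd⁴/(8D³N_a) = (79.2×10³)(6.5⁴)/(8·57.0³·12) = 7.9521 N/mm
Parallel: k_eq = 5.0212 + 7.9521 = 12.973 N/mm
F = k_eq·δ = 12.973·58 = 752.45 N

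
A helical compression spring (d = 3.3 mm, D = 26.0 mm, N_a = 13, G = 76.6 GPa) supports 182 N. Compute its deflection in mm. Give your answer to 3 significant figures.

k = Gd⁴/(8D³N_a) = (76.6×10³)(3.3⁴)/(8·26.0³·13) = 4.9697 N/mm
δ = F/k = 182 / 4.9697 = 36.622 mm

36.6 mm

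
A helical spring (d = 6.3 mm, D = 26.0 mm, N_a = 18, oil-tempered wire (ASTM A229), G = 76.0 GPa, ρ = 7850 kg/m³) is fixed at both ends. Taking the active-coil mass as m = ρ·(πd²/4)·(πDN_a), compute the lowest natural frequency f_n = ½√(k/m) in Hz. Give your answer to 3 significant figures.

k = Gd⁴/(8D³N_a) = (76.0×10³)(6.3⁴)/(8·26.0³·18) = 47.303 N/mm = 47303 N/m
Wire length L = πDN_a = π·26.0·18 = 1470.3 mm
m = ρ·(πd²/4)·L = 7850 × 31.172×10⁻⁶ m² × 1.4703 m = 0.35978 kg
f_n = ½√(k/m) = 0.5·√(47303/0.35978) = 0.5·√(1.3148e+05) = 181.3 Hz

181 Hz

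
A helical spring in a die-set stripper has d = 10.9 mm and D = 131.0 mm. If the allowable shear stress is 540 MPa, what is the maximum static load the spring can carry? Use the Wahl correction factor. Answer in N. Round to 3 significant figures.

C = D/d = 131.0/10.9 = 12.0183
K_W = (4C−1)/(4C−4) + 0.615/C = 47.073/44.073 + 0.0512 = 1.1192
τ_max = K·8FD/(πd³) → F_max = τ_allow·πd³/(8DK)
F_max = 540·π·10.9³/(8·131.0·1.1192) = 2.197e+06/1173 = 1873 N

1870 N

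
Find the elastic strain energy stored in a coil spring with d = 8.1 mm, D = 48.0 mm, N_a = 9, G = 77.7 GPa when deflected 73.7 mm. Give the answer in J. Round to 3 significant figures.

k = Gd⁴/(8D³N_a) = (77.7×10³)(8.1⁴)/(8·48.0³·9) = 42.005 N/mm
U = ½kδ² = 0.5 × 42.005 × 73.7² = 1.1408e+05 N·mm = 114.08 J

114 J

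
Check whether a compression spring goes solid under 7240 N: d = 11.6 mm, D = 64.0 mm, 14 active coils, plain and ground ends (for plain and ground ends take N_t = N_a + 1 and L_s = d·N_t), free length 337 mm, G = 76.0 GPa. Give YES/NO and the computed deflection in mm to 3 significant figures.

k = Gd⁴/(8D³N_a) = (76.0×10³)(11.6⁴)/(8·64.0³·14) = 46.869 N/mm
N_t = 15; L_s = 11.6·15 = 174 mm; δ_solid = L₀ − L_s = 337 − 174 = 163 mm
δ = F/k = 7240/46.869 = 154.47 mm
δ < δ_solid → spring does not go solid

NO, δ = 154 mm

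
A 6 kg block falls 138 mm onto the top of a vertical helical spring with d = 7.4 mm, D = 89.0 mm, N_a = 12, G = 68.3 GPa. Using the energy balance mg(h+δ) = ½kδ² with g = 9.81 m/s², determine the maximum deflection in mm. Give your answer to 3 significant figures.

95.3 mm

k = Gd⁴/(8D³N_a) = (68.3×10³)(7.4⁴)/(8·89.0³·12) = 3.0263 N/mm
W = mg = 6 × 9.81 = 58.86 N
½kδ² − Wδ − Wh = 0 → δ = (W + √(W² + 2kWh))/k
δ = (58.86 + √(3464.5 + 49162.7))/3.0263 = (58.86 + 229.41)/3.0263 = 95.255 mm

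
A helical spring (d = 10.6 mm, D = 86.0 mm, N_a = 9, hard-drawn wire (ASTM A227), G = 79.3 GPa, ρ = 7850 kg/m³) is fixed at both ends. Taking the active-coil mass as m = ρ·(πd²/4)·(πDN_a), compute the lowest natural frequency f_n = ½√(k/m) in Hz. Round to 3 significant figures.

57.0 Hz

k = Gd⁴/(8D³N_a) = (79.3×10³)(10.6⁴)/(8·86.0³·9) = 21.861 N/mm = 21861 N/m
Wire length L = πDN_a = π·86.0·9 = 2431.6 mm
m = ρ·(πd²/4)·L = 7850 × 88.247×10⁻⁶ m² × 2.4316 m = 1.6845 kg
f_n = ½√(k/m) = 0.5·√(21861/1.6845) = 0.5·√(12978) = 56.96 Hz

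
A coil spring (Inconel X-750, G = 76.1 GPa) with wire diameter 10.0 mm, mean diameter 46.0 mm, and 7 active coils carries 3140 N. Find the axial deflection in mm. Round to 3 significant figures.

22.5 mm

k = Gd⁴/(8D³N_a) = (76.1×10³)(10.0⁴)/(8·46.0³·7) = 139.61 N/mm
δ = F/k = 3140 / 139.61 = 22.491 mm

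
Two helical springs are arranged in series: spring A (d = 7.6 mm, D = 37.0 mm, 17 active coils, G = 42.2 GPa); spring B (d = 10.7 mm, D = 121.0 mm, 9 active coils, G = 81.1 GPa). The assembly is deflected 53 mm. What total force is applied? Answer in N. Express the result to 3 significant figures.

k_A = Gd⁴/(8D³N_a) = (42.2×10³)(7.6⁴)/(8·37.0³·17) = 20.437 N/mm
k_B = Gd⁴/(8D³N_a) = (81.1×10³)(10.7⁴)/(8·121.0³·9) = 8.3343 N/mm
Series: 1/k_eq = 1/20.437 + 1/8.3343 = 0.16892; k_eq = 5.9201 N/mm
F = k_eq·δ = 5.9201·53 = 313.76 N

314 N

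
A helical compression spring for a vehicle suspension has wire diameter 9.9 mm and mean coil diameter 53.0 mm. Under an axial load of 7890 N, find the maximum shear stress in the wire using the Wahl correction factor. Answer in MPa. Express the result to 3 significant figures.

Spring index C = D/d = 53.0/9.9 = 5.3535
K_W = (4C−1)/(4C−4) + 0.615/C = 20.414/17.414 + 0.1149 = 1.2872
τ₀ = 8FD/(πd³) = 8·7890·53.0/(π·9.9³) = 3.34536e+06/3048.3 = 1097.5 MPa
τ_max = K·τ₀ = 1.2872 × 1097.5 = 1412.6 MPa

1410 MPa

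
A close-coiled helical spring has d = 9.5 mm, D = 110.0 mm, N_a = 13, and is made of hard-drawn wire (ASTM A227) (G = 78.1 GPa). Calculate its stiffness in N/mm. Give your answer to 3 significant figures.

k = Gd⁴/(8D³N_a) = (78.1×10³ × 9.5⁴) / (8 × 110.0³ × 13)
  = 6.36129e+08 / 1.38424e+08 = 4.5955 N/mm

4.60 N/mm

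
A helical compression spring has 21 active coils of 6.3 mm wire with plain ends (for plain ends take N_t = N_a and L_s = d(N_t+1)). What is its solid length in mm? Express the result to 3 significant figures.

139 mm

plain ends: N_t = N_a = 21
L_s = d·(N_t+1) = 6.3 × 22 = 138.6 mm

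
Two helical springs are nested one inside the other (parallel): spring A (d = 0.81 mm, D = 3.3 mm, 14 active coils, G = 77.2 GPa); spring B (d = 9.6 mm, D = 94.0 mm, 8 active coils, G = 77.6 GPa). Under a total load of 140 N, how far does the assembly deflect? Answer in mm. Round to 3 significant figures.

6.78 mm

k_A = Gd⁴/(8D³N_a) = (77.2×10³)(0.81⁴)/(8·3.3³·14) = 8.2565 N/mm
k_B = Gd⁴/(8D³N_a) = (77.6×10³)(9.6⁴)/(8·94.0³·8) = 12.399 N/mm
Parallel: k_eq = 8.2565 + 12.399 = 20.655 N/mm
δ = F/k_eq = 140/20.655 = 6.7779 mm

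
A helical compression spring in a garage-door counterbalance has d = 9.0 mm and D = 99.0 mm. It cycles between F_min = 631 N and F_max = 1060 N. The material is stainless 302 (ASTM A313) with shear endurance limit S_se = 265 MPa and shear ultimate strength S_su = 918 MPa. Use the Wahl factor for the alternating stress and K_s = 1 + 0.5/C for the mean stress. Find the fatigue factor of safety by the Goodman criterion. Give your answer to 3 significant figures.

1.54

C = D/d = 99.0/9.0 = 11.0000; K_W = (4C−1)/(4C−4)+0.615/C = 1.1309; K_s = 1+0.5/C = 1.0455
F_a = (F_max−F_min)/2 = 214.5 N; F_m = (F_max+F_min)/2 = 845.5 N
τ_a = K_W·8F_aD/(πd³) = 1.1309 × 74.178 = 83.889 MPa
τ_m = K_s·8F_mD/(πd³) = 1.0455 × 292.39 = 305.68 MPa
Goodman: 1/n_f = τ_a/S_se + τ_m/S_su = 83.889/265 + 305.68/918 = 0.31656 + 0.33298 = 0.64955
n_f = 1/0.64955 = 1.54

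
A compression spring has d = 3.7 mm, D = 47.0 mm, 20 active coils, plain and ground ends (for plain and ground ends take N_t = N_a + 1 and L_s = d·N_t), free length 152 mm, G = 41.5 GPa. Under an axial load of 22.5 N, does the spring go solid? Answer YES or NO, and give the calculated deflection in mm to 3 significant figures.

k = Gd⁴/(8D³N_a) = (41.5×10³)(3.7⁴)/(8·47.0³·20) = 0.46821 N/mm
N_t = 21; L_s = 3.7·21 = 77.7 mm; δ_solid = L₀ − L_s = 152 − 77.7 = 74.3 mm
δ = F/k = 22.5/0.46821 = 48.055 mm
δ < δ_solid → spring does not go solid

NO, δ = 48.1 mm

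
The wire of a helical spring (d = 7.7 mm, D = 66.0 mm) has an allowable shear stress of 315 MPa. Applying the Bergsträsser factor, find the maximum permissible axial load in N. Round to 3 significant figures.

738 N

C = D/d = 66.0/7.7 = 8.5714
K_B = (4C+2)/(4C−3) = 36.286/31.286 = 1.1598
τ_max = K·8FD/(πd³) → F_max = τ_allow·πd³/(8DK)
F_max = 315·π·7.7³/(8·66.0·1.1598) = 4.5179e+05/612.38 = 737.75 N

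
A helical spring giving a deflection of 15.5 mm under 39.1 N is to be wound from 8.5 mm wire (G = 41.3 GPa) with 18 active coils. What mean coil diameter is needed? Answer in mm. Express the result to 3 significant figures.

Required rate k = F/δ = 39.1/15.5 = 2.5226 N/mm
D = (Gd⁴/(8N_a·k))^(1/3) = (41.3×10³·8.5⁴/(8·18·2.5226))^(1/3)
  = (593497)^(1/3) = 84.0374 mm

84.0 mm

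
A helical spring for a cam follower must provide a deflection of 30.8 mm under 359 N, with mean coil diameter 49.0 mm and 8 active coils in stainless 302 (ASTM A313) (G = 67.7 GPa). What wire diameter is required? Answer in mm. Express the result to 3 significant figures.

Required rate k = F/δ = 359/30.8 = 11.656 N/mm
d = (8D³N_a·k / G)^(1/4) = (8·49.0³·8·11.656 / (67.7×10³))^0.25
  = (1296.4)^0.25 = 6.0004 mm

6.00 mm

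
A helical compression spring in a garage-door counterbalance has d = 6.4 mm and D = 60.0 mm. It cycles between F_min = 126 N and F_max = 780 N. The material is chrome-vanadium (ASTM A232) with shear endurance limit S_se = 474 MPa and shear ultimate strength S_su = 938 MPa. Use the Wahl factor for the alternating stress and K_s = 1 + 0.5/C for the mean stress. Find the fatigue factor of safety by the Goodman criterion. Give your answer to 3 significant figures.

1.31

C = D/d = 60.0/6.4 = 9.3750; K_W = (4C−1)/(4C−4)+0.615/C = 1.1552; K_s = 1+0.5/C = 1.0533
F_a = (F_max−F_min)/2 = 327 N; F_m = (F_max+F_min)/2 = 453 N
τ_a = K_W·8F_aD/(πd³) = 1.1552 × 190.59 = 220.16 MPa
τ_m = K_s·8F_mD/(πd³) = 1.0533 × 264.03 = 278.11 MPa
Goodman: 1/n_f = τ_a/S_se + τ_m/S_su = 220.16/474 + 278.11/938 = 0.46447 + 0.29649 = 0.76096
n_f = 1/0.76096 = 1.314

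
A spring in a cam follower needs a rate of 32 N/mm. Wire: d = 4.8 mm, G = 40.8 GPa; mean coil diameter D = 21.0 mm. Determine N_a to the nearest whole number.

9

N_a = Gd⁴/(8D³k) = (40.8×10³ × 4.8⁴)/(8 × 21.0³ × 32)
    = 2.16583e+07 / 2.37082e+06 = 9.135 → 9 coils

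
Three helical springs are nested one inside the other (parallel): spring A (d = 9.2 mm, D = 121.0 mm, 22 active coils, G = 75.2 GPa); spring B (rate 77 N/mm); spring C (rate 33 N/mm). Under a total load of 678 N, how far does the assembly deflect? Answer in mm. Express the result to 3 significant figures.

6.07 mm

k_A = Gd⁴/(8D³N_a) = (75.2×10³)(9.2⁴)/(8·121.0³·22) = 1.7278 N/mm
Parallel: k_eq = 1.7278 + 77 + 33 = 111.73 N/mm
δ = F/k_eq = 678/111.73 = 6.0683 mm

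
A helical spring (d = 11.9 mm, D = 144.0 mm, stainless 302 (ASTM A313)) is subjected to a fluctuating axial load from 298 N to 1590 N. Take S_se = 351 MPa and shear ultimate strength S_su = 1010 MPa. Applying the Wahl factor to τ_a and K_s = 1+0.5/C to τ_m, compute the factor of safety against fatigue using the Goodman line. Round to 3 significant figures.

1.52

C = D/d = 144.0/11.9 = 12.1008; K_W = (4C−1)/(4C−4)+0.615/C = 1.1184; K_s = 1+0.5/C = 1.0413
F_a = (F_max−F_min)/2 = 646 N; F_m = (F_max+F_min)/2 = 944 N
τ_a = K_W·8F_aD/(πd³) = 1.1184 × 140.57 = 157.21 MPa
τ_m = K_s·8F_mD/(πd³) = 1.0413 × 205.42 = 213.9 MPa
Goodman: 1/n_f = τ_a/S_se + τ_m/S_su = 157.21/351 + 213.9/1010 = 0.44790 + 0.21179 = 0.65968
n_f = 1/0.65968 = 1.516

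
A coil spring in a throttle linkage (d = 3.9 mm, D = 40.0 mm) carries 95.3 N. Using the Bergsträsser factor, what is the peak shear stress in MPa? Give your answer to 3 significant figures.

185 MPa

Spring index C = D/d = 40.0/3.9 = 10.2564
K_B = (4C+2)/(4C−3) = 43.026/38.026 = 1.1315
τ₀ = 8FD/(πd³) = 8·95.3·40.0/(π·3.9³) = 30496/186.36 = 163.64 MPa
τ_max = K·τ₀ = 1.1315 × 163.64 = 185.16 MPa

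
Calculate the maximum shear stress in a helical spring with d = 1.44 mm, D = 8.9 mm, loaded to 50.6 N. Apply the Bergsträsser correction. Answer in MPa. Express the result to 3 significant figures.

Spring index C = D/d = 8.9/1.44 = 6.1806
K_B = (4C+2)/(4C−3) = 26.722/21.722 = 1.2302
τ₀ = 8FD/(πd³) = 8·50.6·8.9/(π·1.44³) = 3602.72/9.3807 = 384.05 MPa
τ_max = K·τ₀ = 1.2302 × 384.05 = 472.46 MPa

472 MPa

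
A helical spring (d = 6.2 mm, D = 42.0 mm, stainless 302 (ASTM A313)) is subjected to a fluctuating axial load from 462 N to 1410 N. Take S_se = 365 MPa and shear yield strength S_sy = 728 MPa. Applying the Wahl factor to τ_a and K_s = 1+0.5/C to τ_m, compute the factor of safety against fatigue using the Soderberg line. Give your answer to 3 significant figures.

C = D/d = 42.0/6.2 = 6.7742; K_W = (4C−1)/(4C−4)+0.615/C = 1.2207; K_s = 1+0.5/C = 1.0738
F_a = (F_max−F_min)/2 = 474 N; F_m = (F_max+F_min)/2 = 936 N
τ_a = K_W·8F_aD/(πd³) = 1.2207 × 212.71 = 259.65 MPa
τ_m = K_s·8F_mD/(πd³) = 1.0738 × 420.04 = 451.04 MPa
Soderberg: 1/n_f = τ_a/S_se + τ_m/S_sy = 259.65/365 + 451.04/728 = 0.71138 + 0.61956 = 1.3309
n_f = 1/1.3309 = 0.7513

0.751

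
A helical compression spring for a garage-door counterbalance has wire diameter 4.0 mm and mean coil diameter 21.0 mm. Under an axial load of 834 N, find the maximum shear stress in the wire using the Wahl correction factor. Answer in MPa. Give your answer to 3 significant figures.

Spring index C = D/d = 21.0/4.0 = 5.2500
K_W = (4C−1)/(4C−4) + 0.615/C = 20.000/17.000 + 0.1171 = 1.2936
τ₀ = 8FD/(πd³) = 8·834·21.0/(π·4.0³) = 140112/201.06 = 696.86 MPa
τ_max = K·τ₀ = 1.2936 × 696.86 = 901.47 MPa

901 MPa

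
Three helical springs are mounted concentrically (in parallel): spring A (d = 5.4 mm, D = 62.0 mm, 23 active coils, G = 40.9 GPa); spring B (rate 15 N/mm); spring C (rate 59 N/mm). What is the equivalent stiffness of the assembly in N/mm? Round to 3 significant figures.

k_A = Gd⁴/(8D³N_a) = (40.9×10³)(5.4⁴)/(8·62.0³·23) = 0.79306 N/mm
Parallel: k_eq = 0.79306 + 15 + 59 = 74.793 N/mm

74.8 N/mm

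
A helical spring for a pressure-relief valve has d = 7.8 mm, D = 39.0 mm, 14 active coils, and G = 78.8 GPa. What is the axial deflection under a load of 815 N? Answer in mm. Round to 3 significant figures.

18.6 mm

k = Gd⁴/(8D³N_a) = (78.8×10³)(7.8⁴)/(8·39.0³·14) = 43.903 N/mm
δ = F/k = 815 / 43.903 = 18.564 mm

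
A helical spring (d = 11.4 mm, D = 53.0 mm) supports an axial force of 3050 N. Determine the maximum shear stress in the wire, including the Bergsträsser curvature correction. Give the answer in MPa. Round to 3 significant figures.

367 MPa

Spring index C = D/d = 53.0/11.4 = 4.6491
K_B = (4C+2)/(4C−3) = 20.596/15.596 = 1.3206
τ₀ = 8FD/(πd³) = 8·3050·53.0/(π·11.4³) = 1.2932e+06/4654.4 = 277.84 MPa
τ_max = K·τ₀ = 1.3206 × 277.84 = 366.92 MPa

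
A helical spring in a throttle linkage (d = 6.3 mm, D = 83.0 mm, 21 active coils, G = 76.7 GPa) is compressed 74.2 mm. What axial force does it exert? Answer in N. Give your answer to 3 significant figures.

93.3 N

k = Gd⁴/(8D³N_a) = (76.7×10³)(6.3⁴)/(8·83.0³·21) = 1.2578 N/mm
F = k·δ = 1.2578 × 74.2 = 93.329 N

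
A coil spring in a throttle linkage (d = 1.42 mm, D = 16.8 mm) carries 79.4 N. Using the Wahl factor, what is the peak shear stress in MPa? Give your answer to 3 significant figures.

1330 MPa

Spring index C = D/d = 16.8/1.42 = 11.8310
K_W = (4C−1)/(4C−4) + 0.615/C = 46.324/43.324 + 0.0520 = 1.1212
τ₀ = 8FD/(πd³) = 8·79.4·16.8/(π·1.42³) = 10671.4/8.9953 = 1186.3 MPa
τ_max = K·τ₀ = 1.1212 × 1186.3 = 1330.1 MPa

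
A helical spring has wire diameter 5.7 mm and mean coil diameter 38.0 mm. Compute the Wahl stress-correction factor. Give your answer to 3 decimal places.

C = D/d = 38.0/5.7 = 6.6667
K_W = (4C−1)/(4C−4) + 0.615/C = 25.667/22.667 + 0.0923 = 1.2246

1.225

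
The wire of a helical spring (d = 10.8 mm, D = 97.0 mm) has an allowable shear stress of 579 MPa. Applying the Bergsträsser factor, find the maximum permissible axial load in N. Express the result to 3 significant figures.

C = D/d = 97.0/10.8 = 8.9815
K_B = (4C+2)/(4C−3) = 37.926/32.926 = 1.1519
τ_max = K·8FD/(πd³) → F_max = τ_allow·πd³/(8DK)
F_max = 579·π·10.8³/(8·97.0·1.1519) = 2.2914e+06/893.84 = 2563.5 N

2560 N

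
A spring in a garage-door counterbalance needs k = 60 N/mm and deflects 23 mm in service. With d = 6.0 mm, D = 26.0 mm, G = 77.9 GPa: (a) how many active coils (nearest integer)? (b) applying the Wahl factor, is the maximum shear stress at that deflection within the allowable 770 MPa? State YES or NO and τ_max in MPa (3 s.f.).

(a) 12 coils; (b) YES, τ_max = 577 MPa

N_a = Gd⁴/(8D³k) = (77.9×10³)(6.0⁴)/(8·26.0³·60) = 11.97 → N_a = 12
Actual rate k = Gd⁴/(8D³·12) = 59.834 N/mm
Working load F = kδ = 59.834·23 = 1376.2 N
C = 26.0/6.0 = 4.3333; K_W = (4C−1)/(4C−4)+0.615/C = 1.3669
τ_max = K_W·8FD/(πd³) = 1.3669·421.83 = 576.61 MPa
τ_max ≤ 770 MPa → acceptable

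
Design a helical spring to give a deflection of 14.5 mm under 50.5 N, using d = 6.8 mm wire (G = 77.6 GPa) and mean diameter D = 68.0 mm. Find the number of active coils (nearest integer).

Required rate k = F/δ = 50.5/14.5 = 3.4828 N/mm
N_a = Gd⁴/(8D³k) = (77.6×10³ × 6.8⁴)/(8 × 68.0³ × 3.4828)
    = 1.65919e+08 / 8.76073e+06 = 18.94 → 19 coils

19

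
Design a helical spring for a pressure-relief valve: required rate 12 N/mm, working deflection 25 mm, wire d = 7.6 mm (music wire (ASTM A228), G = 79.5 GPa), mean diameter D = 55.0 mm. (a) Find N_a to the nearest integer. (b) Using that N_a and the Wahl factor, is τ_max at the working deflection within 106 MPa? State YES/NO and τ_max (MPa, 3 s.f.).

N_a = Gd⁴/(8D³k) = (79.5×10³)(7.6⁴)/(8·55.0³·12) = 16.61 → N_a = 17
Actual rate k = Gd⁴/(8D³·17) = 11.722 N/mm
Working load F = kδ = 11.722·25 = 293.05 N
C = 55.0/7.6 = 7.2368; K_W = (4C−1)/(4C−4)+0.615/C = 1.2052
τ_max = K_W·8FD/(πd³) = 1.2052·93.497 = 112.69 MPa
τ_max > 106 MPa → exceeds allowable

(a) 17 coils; (b) NO, τ_max = 113 MPa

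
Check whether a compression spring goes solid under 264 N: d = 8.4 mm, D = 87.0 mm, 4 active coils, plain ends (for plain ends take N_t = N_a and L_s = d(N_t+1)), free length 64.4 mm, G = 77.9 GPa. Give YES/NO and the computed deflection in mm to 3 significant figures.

k = Gd⁴/(8D³N_a) = (77.9×10³)(8.4⁴)/(8·87.0³·4) = 18.405 N/mm
N_t = 4; L_s = 8.4·5 = 42 mm; δ_solid = L₀ − L_s = 64.4 − 42 = 22.4 mm
δ = F/k = 264/18.405 = 14.344 mm
δ < δ_solid → spring does not go solid

NO, δ = 14.3 mm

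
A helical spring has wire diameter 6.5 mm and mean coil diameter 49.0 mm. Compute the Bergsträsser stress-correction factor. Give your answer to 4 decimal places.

C = D/d = 49.0/6.5 = 7.5385
K_B = (4C+2)/(4C−3) = 32.154/27.154 = 1.1841

1.1841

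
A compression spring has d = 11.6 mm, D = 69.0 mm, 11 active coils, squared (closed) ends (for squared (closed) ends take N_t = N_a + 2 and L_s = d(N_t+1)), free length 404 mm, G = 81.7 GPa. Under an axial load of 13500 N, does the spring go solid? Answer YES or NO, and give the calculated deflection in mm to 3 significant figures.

k = Gd⁴/(8D³N_a) = (81.7×10³)(11.6⁴)/(8·69.0³·11) = 51.171 N/mm
N_t = 13; L_s = 11.6·14 = 162.4 mm; δ_solid = L₀ − L_s = 404 − 162.4 = 241.6 mm
δ = F/k = 13500/51.171 = 263.82 mm
δ ≥ δ_solid → spring goes solid

YES, δ = 264 mm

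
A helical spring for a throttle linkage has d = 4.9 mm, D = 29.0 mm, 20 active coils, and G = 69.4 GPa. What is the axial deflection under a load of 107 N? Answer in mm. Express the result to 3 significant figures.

10.4 mm

k = Gd⁴/(8D³N_a) = (69.4×10³)(4.9⁴)/(8·29.0³·20) = 10.253 N/mm
δ = F/k = 107 / 10.253 = 10.436 mm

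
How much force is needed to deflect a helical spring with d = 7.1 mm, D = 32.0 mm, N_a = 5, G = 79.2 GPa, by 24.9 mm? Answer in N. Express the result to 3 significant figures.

k = Gd⁴/(8D³N_a) = (79.2×10³)(7.1⁴)/(8·32.0³·5) = 153.55 N/mm
F = k·δ = 153.55 × 24.9 = 3823.4 N

3820 N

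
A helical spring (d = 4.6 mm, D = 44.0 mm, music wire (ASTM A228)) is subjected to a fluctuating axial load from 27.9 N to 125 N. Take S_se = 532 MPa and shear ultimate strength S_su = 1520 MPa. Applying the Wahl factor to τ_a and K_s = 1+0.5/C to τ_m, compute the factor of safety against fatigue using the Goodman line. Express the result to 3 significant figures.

C = D/d = 44.0/4.6 = 9.5652; K_W = (4C−1)/(4C−4)+0.615/C = 1.1519; K_s = 1+0.5/C = 1.0523
F_a = (F_max−F_min)/2 = 48.55 N; F_m = (F_max+F_min)/2 = 76.45 N
τ_a = K_W·8F_aD/(πd³) = 1.1519 × 55.887 = 64.374 MPa
τ_m = K_s·8F_mD/(πd³) = 1.0523 × 88.003 = 92.603 MPa
Goodman: 1/n_f = τ_a/S_se + τ_m/S_su = 64.374/532 + 92.603/1520 = 0.12100 + 0.06092 = 0.18193
n_f = 1/0.18193 = 5.497

5.50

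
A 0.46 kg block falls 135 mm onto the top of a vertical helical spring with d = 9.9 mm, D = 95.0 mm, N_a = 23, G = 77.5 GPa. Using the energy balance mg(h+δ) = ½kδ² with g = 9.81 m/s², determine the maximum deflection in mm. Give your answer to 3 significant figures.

k = Gd⁴/(8D³N_a) = (77.5×10³)(9.9⁴)/(8·95.0³·23) = 4.719 N/mm
W = mg = 0.46 × 9.81 = 4.5126 N
½kδ² − Wδ − Wh = 0 → δ = (W + √(W² + 2kWh))/k
δ = (4.5126 + √(20.364 + 5749.69))/4.719 = (4.5126 + 75.961)/4.719 = 17.053 mm

17.1 mm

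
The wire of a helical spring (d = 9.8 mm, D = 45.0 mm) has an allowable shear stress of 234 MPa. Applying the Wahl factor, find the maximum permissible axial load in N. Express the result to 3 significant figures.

1430 N

C = D/d = 45.0/9.8 = 4.5918
K_W = (4C−1)/(4C−4) + 0.615/C = 17.367/14.367 + 0.1339 = 1.3427
τ_max = K·8FD/(πd³) → F_max = τ_allow·πd³/(8DK)
F_max = 234·π·9.8³/(8·45.0·1.3427) = 6.919e+05/483.39 = 1431.4 N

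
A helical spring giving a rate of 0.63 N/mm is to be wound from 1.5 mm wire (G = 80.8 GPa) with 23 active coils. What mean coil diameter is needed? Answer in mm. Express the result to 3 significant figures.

15.2 mm

D = (Gd⁴/(8N_a·k))^(1/3) = (80.8×10³·1.5⁴/(8·23·0.63))^(1/3)
  = (3528.73)^(1/3) = 15.2244 mm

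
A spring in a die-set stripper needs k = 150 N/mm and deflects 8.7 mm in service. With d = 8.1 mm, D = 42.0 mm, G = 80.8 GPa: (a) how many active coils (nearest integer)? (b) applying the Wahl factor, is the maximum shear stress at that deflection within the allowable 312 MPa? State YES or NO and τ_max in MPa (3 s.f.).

N_a = Gd⁴/(8D³k) = (80.8×10³)(8.1⁴)/(8·42.0³·150) = 3.912 → N_a = 4
Actual rate k = Gd⁴/(8D³·4) = 146.71 N/mm
Working load F = kδ = 146.71·8.7 = 1276.4 N
C = 42.0/8.1 = 5.1852; K_W = (4C−1)/(4C−4)+0.615/C = 1.2978
τ_max = K_W·8FD/(πd³) = 1.2978·256.87 = 333.36 MPa
τ_max > 312 MPa → exceeds allowable

(a) 4 coils; (b) NO, τ_max = 333 MPa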